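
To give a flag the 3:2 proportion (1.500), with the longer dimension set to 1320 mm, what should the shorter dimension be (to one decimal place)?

3:2 = 1.50000.
Shorter side = 1320 ÷ 1.50000 ≈ 880.000 → 880.0 mm.

880.0 mm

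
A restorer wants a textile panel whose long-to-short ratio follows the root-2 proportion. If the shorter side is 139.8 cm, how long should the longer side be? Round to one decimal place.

197.7 cm

root-2 ≈ 1.41421.
Longer side = 139.8 × 1.41421 ≈ 197.707 → 197.7 cm.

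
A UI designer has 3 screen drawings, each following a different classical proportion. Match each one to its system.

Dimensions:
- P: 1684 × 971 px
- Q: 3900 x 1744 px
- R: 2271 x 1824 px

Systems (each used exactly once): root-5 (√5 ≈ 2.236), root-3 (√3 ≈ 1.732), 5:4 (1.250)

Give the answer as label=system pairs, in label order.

Ratios: P ≈ 1.734; Q ≈ 2.236; R ≈ 1.245.
Targets: root-5 ≈ 2.236; root-3 ≈ 1.732; 5:4 ≈ 1.250.

P=root-3, Q=root-5, R=5:4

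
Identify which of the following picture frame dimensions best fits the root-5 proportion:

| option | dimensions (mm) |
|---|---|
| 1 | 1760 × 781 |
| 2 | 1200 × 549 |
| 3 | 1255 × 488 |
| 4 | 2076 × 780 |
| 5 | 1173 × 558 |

1

Target root-5 ≈ 2.236.
1: 2.254 (Δ0.018)  2: 2.186 (Δ0.050)  3: 2.572 (Δ0.336)  4: 2.662 (Δ0.426)  5: 2.102 (Δ0.134)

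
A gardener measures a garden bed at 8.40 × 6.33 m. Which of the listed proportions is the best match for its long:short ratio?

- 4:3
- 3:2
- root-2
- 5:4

4:3

8.40/6.33 ≈ 1.327. Nearest candidates are 4:3 (1.333, off by 0.006) and 5:4 (1.250, off by 0.077).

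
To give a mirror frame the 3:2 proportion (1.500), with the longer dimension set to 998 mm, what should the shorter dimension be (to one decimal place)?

665.3 mm

3:2 = 1.50000.
Shorter side = 998 ÷ 1.50000 ≈ 665.333 → 665.3 mm.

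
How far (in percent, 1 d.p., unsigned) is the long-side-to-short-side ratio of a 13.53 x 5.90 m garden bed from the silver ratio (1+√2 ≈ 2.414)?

Ratio = 13.53 / 5.90 ≈ 2.2932.
Ideal silver ratio ≈ 2.4142. |2.2932 − 2.4142| / 2.4142 ≈ 5.01% → 5.0%.

5.0%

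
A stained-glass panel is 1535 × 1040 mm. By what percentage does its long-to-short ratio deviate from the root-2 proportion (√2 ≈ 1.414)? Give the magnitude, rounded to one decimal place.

Ratio = 1535 / 1040 ≈ 1.4760.
Ideal root-2 ≈ 1.4142. |1.4760 − 1.4142| / 1.4142 ≈ 4.37% → 4.4%.

4.4%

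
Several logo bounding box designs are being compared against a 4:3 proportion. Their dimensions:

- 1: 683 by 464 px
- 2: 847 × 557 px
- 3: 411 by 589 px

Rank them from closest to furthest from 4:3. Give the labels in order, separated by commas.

3, 1, 2

Ratios: 1 = 683 / 464 ≈ 1.472; 2 = 847 / 557 ≈ 1.521; 3 = 589 / 411 ≈ 1.433.
|Δ from 1.333|: 1 0.139; 2 0.188; 3 0.100.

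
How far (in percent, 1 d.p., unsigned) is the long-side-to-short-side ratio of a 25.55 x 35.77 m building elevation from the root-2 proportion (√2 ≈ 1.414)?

Ratio = 35.77 / 25.55 ≈ 1.4000.
Ideal root-2 ≈ 1.4142. |1.4000 − 1.4142| / 1.4142 ≈ 1.00% → 1.0%.

1.0%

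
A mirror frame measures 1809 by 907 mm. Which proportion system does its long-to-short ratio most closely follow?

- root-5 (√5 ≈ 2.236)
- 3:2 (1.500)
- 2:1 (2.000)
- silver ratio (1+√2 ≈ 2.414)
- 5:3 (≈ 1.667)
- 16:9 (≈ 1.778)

1809/907 ≈ 1.994. Nearest candidates are 2:1 (2.000, off by 0.006) and 16:9 (1.778, off by 0.216).

2:1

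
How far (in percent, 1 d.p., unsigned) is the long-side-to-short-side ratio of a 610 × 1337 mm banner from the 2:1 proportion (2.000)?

9.6%

Ratio = 1337 / 610 ≈ 2.1918.
Ideal 2:1 = 2.0000. |2.1918 − 2.0000| / 2.0000 ≈ 9.59% → 9.6%.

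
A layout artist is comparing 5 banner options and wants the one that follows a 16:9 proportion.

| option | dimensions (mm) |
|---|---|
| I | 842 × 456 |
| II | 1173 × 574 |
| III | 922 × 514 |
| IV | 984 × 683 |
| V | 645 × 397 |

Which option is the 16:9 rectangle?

Ratios (long/short): I ≈ 1.846; II ≈ 2.044; III ≈ 1.794; IV ≈ 1.441; V ≈ 1.625.
16:9 ≈ 1.778; option III is nearest (Δ 0.016).

III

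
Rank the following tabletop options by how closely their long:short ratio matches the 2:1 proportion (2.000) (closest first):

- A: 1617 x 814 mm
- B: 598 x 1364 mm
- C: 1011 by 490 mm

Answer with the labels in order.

A, C, B

A: 1617/814 ≈ 1.986 → |1.986 − 2.000| = 0.014
B: 1364/598 ≈ 2.281 → |2.281 − 2.000| = 0.281
C: 1011/490 ≈ 2.063 → |2.063 − 2.000| = 0.063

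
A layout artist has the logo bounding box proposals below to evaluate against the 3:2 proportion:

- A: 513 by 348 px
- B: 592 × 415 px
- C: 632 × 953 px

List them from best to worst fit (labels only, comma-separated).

C, A, B

Ratios: A = 513 / 348 ≈ 1.474; B = 592 / 415 ≈ 1.427; C = 953 / 632 ≈ 1.508.
|Δ from 1.500|: A 0.026; B 0.073; C 0.008.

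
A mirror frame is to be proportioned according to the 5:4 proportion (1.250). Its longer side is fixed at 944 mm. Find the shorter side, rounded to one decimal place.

5:4 = 1.25000.
Shorter side = 944 ÷ 1.25000 ≈ 755.200 → 755.2 mm.

755.2 mm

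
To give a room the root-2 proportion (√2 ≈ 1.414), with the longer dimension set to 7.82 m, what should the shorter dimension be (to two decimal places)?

root-2 ≈ 1.41421.
Shorter side = 7.82 ÷ 1.41421 ≈ 5.5296 → 5.53 m.

5.53 m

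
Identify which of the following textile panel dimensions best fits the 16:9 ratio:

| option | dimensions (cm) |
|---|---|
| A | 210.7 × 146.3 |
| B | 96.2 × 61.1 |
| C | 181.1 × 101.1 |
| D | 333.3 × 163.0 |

C

Target 16:9 ≈ 1.778.
A: 1.440 (Δ0.338)  B: 1.574 (Δ0.204)  C: 1.791 (Δ0.013)  D: 2.045 (Δ0.267)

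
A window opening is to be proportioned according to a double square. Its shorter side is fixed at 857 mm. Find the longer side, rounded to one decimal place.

2:1 = 2.00000.
Longer side = 857 × 2.00000 ≈ 1714.000 → 1714.0 mm.

1714.0 mm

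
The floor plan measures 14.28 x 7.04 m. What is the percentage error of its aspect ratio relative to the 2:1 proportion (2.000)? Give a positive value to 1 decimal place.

Ratio = 14.28 / 7.04 ≈ 2.0284.
Ideal 2:1 = 2.0000. |2.0284 − 2.0000| / 2.0000 ≈ 1.42% → 1.4%.

1.4%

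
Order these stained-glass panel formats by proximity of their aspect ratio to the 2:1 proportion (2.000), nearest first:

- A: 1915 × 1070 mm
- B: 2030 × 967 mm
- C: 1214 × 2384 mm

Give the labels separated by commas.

C, B, A

A: 1915/1070 ≈ 1.790 → |1.790 − 2.000| = 0.210
B: 2030/967 ≈ 2.099 → |2.099 − 2.000| = 0.099
C: 2384/1214 ≈ 1.964 → |1.964 − 2.000| = 0.036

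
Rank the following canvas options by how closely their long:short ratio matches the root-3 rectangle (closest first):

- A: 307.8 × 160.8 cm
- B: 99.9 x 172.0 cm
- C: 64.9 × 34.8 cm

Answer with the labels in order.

Ratios: A = 307.8 / 160.8 ≈ 1.914; B = 172.0 / 99.9 ≈ 1.722; C = 64.9 / 34.8 ≈ 1.865.
|Δ from 1.732|: A 0.182; B 0.010; C 0.133.

B, C, A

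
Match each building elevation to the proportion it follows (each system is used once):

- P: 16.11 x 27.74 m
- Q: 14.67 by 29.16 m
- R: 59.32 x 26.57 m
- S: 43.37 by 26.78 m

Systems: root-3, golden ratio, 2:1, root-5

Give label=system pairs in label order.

P = 27.74/16.11 ≈ 1.722 → root-3 (1.732)
Q = 29.16/14.67 ≈ 1.988 → 2:1 (2.000)
R = 59.32/26.57 ≈ 2.233 → root-5 (2.236)
S = 43.37/26.78 ≈ 1.619 → golden ratio (1.618)

P=root-3, Q=2:1, R=root-5, S=golden ratio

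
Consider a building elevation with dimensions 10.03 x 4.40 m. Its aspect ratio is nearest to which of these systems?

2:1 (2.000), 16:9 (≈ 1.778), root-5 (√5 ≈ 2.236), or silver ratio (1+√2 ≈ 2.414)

Ratio = 10.03 / 4.40 ≈ 2.280.
Distances: 2:1 2.000 (Δ 0.280); 16:9 1.778 (Δ 0.502); root-5 2.236 (Δ 0.044); silver ratio 2.414 (Δ 0.134).

root-5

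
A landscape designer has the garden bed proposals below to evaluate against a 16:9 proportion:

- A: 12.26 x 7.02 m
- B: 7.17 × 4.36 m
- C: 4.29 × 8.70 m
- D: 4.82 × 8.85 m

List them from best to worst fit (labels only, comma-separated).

A: 12.26/7.02 ≈ 1.746 → |1.746 − 1.778| = 0.032
B: 7.17/4.36 ≈ 1.644 → |1.644 − 1.778| = 0.134
C: 8.70/4.29 ≈ 2.028 → |2.028 − 1.778| = 0.250
D: 8.85/4.82 ≈ 1.836 → |1.836 − 1.778| = 0.058

A, D, B, C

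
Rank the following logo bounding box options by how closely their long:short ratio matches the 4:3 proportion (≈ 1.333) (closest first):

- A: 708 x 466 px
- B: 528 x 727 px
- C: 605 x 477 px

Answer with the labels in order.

B, C, A

Ratios: A = 708 / 466 ≈ 1.519; B = 727 / 528 ≈ 1.377; C = 605 / 477 ≈ 1.268.
|Δ from 1.333|: A 0.186; B 0.044; C 0.065.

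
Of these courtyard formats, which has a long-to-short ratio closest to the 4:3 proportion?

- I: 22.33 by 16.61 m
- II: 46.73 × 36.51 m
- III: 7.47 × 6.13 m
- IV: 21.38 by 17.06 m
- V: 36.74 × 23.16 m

Ratios (long/short): I ≈ 1.344; II ≈ 1.280; III ≈ 1.219; IV ≈ 1.253; V ≈ 1.586.
4:3 ≈ 1.333; option I is nearest (Δ 0.011).

I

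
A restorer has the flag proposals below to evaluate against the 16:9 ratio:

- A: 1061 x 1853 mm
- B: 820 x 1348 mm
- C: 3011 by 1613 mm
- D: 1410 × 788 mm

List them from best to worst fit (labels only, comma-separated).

Ratios: A = 1853 / 1061 ≈ 1.746; B = 1348 / 820 ≈ 1.644; C = 3011 / 1613 ≈ 1.867; D = 1410 / 788 ≈ 1.789.
|Δ from 1.778|: A 0.032; B 0.134; C 0.089; D 0.011.

D, A, C, B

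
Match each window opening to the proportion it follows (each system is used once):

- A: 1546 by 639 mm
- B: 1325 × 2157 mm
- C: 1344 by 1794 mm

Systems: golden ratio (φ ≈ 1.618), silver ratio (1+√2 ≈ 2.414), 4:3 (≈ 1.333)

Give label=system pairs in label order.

Ratios: A ≈ 2.419; B ≈ 1.628; C ≈ 1.335.
Targets: golden ratio ≈ 1.618; silver ratio ≈ 2.414; 4:3 ≈ 1.333.

A=silver ratio, B=golden ratio, C=4:3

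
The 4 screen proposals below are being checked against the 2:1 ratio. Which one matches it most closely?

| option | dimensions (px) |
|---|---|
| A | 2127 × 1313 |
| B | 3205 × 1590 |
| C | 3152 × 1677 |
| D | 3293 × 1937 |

Ratios (long/short): A ≈ 1.620; B ≈ 2.016; C ≈ 1.880; D ≈ 1.700.
2:1 ≈ 2.000; option B is nearest (Δ 0.016).

B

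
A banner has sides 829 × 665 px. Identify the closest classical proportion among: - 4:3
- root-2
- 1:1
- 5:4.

Ratio = 829 / 665 ≈ 1.247.
Distances: 4:3 1.333 (Δ 0.086); root-2 1.414 (Δ 0.167); 1:1 1.000 (Δ 0.247); 5:4 1.250 (Δ 0.003).

5:4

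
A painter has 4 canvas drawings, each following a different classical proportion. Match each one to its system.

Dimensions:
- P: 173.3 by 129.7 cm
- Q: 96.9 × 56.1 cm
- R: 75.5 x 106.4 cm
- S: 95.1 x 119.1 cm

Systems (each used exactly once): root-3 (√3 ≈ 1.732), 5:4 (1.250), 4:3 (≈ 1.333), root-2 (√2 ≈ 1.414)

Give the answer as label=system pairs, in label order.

P=4:3, Q=root-3, R=root-2, S=5:4

P = 173.3/129.7 ≈ 1.336 → 4:3 (1.333)
Q = 96.9/56.1 ≈ 1.727 → root-3 (1.732)
R = 106.4/75.5 ≈ 1.409 → root-2 (1.414)
S = 119.1/95.1 ≈ 1.252 → 5:4 (1.250)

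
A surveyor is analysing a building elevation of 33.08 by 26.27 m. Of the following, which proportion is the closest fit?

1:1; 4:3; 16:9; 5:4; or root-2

33.08/26.27 ≈ 1.259. Nearest candidates are 5:4 (1.250, off by 0.009) and 4:3 (1.333, off by 0.074).

5:4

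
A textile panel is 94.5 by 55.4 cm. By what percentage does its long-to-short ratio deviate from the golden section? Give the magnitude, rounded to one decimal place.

Ratio = 94.5 / 55.4 ≈ 1.7058.
Ideal golden ratio ≈ 1.6180. |1.7058 − 1.6180| / 1.6180 ≈ 5.43% → 5.4%.

5.4%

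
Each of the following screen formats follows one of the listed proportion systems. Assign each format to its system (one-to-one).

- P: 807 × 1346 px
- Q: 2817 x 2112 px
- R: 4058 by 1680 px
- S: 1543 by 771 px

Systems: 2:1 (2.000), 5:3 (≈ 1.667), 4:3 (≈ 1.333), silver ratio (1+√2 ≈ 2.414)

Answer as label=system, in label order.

P=5:3, Q=4:3, R=silver ratio, S=2:1

P = 1346/807 ≈ 1.668 → 5:3 (1.667)
Q = 2817/2112 ≈ 1.334 → 4:3 (1.333)
R = 4058/1680 ≈ 2.415 → silver ratio (2.414)
S = 1543/771 ≈ 2.001 → 2:1 (2.000)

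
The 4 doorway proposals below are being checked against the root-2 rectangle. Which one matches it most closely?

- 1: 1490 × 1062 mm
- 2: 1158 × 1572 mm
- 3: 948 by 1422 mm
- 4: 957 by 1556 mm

Ratios (long/short): 1 ≈ 1.403; 2 ≈ 1.358; 3 ≈ 1.500; 4 ≈ 1.626.
root-2 ≈ 1.414; option 1 is nearest (Δ 0.011).

1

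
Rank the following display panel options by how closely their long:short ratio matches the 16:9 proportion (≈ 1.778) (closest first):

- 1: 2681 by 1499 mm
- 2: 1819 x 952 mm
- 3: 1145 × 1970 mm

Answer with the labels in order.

Ratios: 1 = 2681 / 1499 ≈ 1.789; 2 = 1819 / 952 ≈ 1.911; 3 = 1970 / 1145 ≈ 1.721.
|Δ from 1.778|: 1 0.011; 2 0.133; 3 0.057.

1, 3, 2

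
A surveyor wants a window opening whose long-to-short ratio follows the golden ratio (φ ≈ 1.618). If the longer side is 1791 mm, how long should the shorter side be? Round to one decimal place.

1106.9 mm

golden ratio ≈ 1.61803.
Shorter side = 1791 ÷ 1.61803 ≈ 1106.902 → 1106.9 mm.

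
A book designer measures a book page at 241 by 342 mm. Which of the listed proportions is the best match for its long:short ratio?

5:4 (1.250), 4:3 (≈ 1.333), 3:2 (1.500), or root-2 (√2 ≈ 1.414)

root-2

Ratio = 342 / 241 ≈ 1.419.
Distances: 5:4 1.250 (Δ 0.169); 4:3 1.333 (Δ 0.086); 3:2 1.500 (Δ 0.081); root-2 1.414 (Δ 0.005).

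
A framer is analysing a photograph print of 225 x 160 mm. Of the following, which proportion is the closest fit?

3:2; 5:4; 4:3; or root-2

root-2

225/160 ≈ 1.406. Nearest candidates are root-2 (1.414, off by 0.008) and 4:3 (1.333, off by 0.073).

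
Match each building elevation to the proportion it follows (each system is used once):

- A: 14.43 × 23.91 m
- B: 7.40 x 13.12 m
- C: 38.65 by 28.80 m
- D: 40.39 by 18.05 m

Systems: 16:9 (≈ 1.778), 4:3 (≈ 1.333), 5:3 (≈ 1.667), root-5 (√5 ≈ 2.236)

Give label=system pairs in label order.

Ratios: A ≈ 1.657; B ≈ 1.773; C ≈ 1.342; D ≈ 2.238.
Targets: 16:9 ≈ 1.778; 4:3 ≈ 1.333; 5:3 ≈ 1.667; root-5 ≈ 2.236.

A=5:3, B=16:9, C=4:3, D=root-5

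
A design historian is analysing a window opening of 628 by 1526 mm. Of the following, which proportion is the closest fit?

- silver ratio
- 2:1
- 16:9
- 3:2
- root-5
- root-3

1526/628 ≈ 2.430. Nearest candidates are silver ratio (2.414, off by 0.016) and root-5 (2.236, off by 0.194).

silver ratio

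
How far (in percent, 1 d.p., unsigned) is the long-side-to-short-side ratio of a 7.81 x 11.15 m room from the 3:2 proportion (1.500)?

4.8%

Ratio = 11.15 / 7.81 ≈ 1.4277.
Ideal 3:2 = 1.5000. |1.4277 − 1.5000| / 1.5000 ≈ 4.82% → 4.8%.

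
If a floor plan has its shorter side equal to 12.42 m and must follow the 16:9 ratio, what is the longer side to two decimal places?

16:9 ≈ 1.77778.
Longer side = 12.42 × 1.77778 ≈ 22.0800 → 22.08 m.

22.08 m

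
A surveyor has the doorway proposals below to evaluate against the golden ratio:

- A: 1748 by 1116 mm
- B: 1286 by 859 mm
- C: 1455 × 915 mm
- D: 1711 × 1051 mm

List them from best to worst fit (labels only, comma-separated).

Ratios: A = 1748 / 1116 ≈ 1.566; B = 1286 / 859 ≈ 1.497; C = 1455 / 915 ≈ 1.590; D = 1711 / 1051 ≈ 1.628.
|Δ from 1.618|: A 0.052; B 0.121; C 0.028; D 0.010.

D, C, A, B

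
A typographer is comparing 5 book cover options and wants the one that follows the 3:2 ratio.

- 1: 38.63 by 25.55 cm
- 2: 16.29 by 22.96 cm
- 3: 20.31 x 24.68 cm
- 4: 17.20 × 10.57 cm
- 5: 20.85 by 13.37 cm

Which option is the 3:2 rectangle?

Ratios (long/short): 1 ≈ 1.512; 2 ≈ 1.409; 3 ≈ 1.215; 4 ≈ 1.627; 5 ≈ 1.559.
3:2 ≈ 1.500; option 1 is nearest (Δ 0.012).

1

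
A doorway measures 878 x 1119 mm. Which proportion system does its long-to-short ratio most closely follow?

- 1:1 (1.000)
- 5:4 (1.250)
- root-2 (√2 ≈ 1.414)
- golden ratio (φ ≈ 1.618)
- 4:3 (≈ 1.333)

5:4

1119/878 ≈ 1.274. Nearest candidates are 5:4 (1.250, off by 0.024) and 4:3 (1.333, off by 0.059).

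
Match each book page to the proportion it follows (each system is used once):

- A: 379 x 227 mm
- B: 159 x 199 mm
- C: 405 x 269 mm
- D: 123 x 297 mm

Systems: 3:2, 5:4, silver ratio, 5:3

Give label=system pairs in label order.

A=5:3, B=5:4, C=3:2, D=silver ratio

A = 379/227 ≈ 1.670 → 5:3 (1.667)
B = 199/159 ≈ 1.252 → 5:4 (1.250)
C = 405/269 ≈ 1.506 → 3:2 (1.500)
D = 297/123 ≈ 2.415 → silver ratio (2.414)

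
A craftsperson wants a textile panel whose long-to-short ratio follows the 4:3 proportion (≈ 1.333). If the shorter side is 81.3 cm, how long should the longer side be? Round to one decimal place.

4:3 ≈ 1.33333.
Longer side = 81.3 × 1.33333 ≈ 108.400 → 108.4 cm.

108.4 cm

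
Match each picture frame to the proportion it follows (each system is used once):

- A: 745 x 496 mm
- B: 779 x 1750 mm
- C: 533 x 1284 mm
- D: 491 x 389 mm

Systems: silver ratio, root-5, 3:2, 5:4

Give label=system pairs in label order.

A=3:2, B=root-5, C=silver ratio, D=5:4

Ratios: A ≈ 1.502; B ≈ 2.246; C ≈ 2.409; D ≈ 1.262.
Targets: silver ratio ≈ 2.414; root-5 ≈ 2.236; 3:2 ≈ 1.500; 5:4 ≈ 1.250.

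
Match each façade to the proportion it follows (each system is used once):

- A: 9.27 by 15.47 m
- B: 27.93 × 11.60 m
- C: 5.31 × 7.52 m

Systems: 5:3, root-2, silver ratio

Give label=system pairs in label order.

Ratios: A ≈ 1.669; B ≈ 2.408; C ≈ 1.416.
Targets: 5:3 ≈ 1.667; root-2 ≈ 1.414; silver ratio ≈ 2.414.

A=5:3, B=silver ratio, C=root-2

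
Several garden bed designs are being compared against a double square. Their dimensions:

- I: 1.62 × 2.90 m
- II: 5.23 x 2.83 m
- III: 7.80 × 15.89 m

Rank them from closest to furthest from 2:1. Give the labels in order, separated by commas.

III, II, I

I: 2.90/1.62 ≈ 1.790 → |1.790 − 2.000| = 0.210
II: 5.23/2.83 ≈ 1.848 → |1.848 − 2.000| = 0.152
III: 15.89/7.80 ≈ 2.037 → |2.037 − 2.000| = 0.037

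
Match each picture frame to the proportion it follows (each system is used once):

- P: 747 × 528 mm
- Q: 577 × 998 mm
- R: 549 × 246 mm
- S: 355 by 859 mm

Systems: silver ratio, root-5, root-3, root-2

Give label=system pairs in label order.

P=root-2, Q=root-3, R=root-5, S=silver ratio

Ratios: P ≈ 1.415; Q ≈ 1.730; R ≈ 2.232; S ≈ 2.420.
Targets: silver ratio ≈ 2.414; root-5 ≈ 2.236; root-3 ≈ 1.732; root-2 ≈ 1.414.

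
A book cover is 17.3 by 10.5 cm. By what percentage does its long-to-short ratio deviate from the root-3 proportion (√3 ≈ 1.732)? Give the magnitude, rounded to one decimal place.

4.9%

Ratio = 17.3 / 10.5 ≈ 1.6476.
Ideal root-3 ≈ 1.7321. |1.6476 − 1.7321| / 1.7321 ≈ 4.88% → 4.9%.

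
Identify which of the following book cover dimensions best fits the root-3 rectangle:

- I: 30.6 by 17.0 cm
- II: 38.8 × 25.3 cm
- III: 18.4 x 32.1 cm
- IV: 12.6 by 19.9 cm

III

Target root-3 ≈ 1.732.
I: 1.800 (Δ0.068)  II: 1.534 (Δ0.198)  III: 1.745 (Δ0.013)  IV: 1.579 (Δ0.153)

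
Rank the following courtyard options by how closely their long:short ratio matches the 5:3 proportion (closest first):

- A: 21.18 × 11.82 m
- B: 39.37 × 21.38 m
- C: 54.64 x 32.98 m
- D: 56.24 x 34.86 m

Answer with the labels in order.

A: 21.18/11.82 ≈ 1.792 → |1.792 − 1.667| = 0.125
B: 39.37/21.38 ≈ 1.841 → |1.841 − 1.667| = 0.174
C: 54.64/32.98 ≈ 1.657 → |1.657 − 1.667| = 0.010
D: 56.24/34.86 ≈ 1.613 → |1.613 − 1.667| = 0.054

C, D, A, B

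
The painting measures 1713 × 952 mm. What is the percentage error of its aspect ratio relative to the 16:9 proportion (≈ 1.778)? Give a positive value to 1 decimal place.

1.2%

Ratio = 1713 / 952 ≈ 1.7994.
Ideal 16:9 ≈ 1.7778. |1.7994 − 1.7778| / 1.7778 ≈ 1.21% → 1.2%.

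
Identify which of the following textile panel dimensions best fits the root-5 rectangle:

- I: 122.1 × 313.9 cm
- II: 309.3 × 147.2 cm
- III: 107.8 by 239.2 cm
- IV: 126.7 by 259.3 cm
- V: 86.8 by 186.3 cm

Target root-5 ≈ 2.236.
I: 2.571 (Δ0.335)  II: 2.101 (Δ0.135)  III: 2.219 (Δ0.017)  IV: 2.047 (Δ0.189)  V: 2.146 (Δ0.090)

III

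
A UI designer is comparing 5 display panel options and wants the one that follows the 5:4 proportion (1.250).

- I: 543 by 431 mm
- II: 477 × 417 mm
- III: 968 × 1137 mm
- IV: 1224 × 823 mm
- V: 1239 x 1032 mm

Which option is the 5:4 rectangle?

Target 5:4 ≈ 1.250.
I: 1.260 (Δ0.010)  II: 1.144 (Δ0.106)  III: 1.175 (Δ0.075)  IV: 1.487 (Δ0.237)  V: 1.201 (Δ0.049)

I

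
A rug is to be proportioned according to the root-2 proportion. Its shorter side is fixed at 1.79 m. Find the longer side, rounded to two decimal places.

2.53 m

root-2 ≈ 1.41421.
Longer side = 1.79 × 1.41421 ≈ 2.5314 → 2.53 m.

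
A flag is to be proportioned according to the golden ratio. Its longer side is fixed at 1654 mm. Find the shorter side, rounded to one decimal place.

golden ratio ≈ 1.61803.
Shorter side = 1654 ÷ 1.61803 ≈ 1022.231 → 1022.2 mm.

1022.2 mm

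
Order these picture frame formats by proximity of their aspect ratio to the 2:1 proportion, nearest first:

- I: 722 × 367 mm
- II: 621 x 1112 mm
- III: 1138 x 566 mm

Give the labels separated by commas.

I: 722/367 ≈ 1.967 → |1.967 − 2.000| = 0.033
II: 1112/621 ≈ 1.791 → |1.791 − 2.000| = 0.209
III: 1138/566 ≈ 2.011 → |2.011 − 2.000| = 0.011

III, I, II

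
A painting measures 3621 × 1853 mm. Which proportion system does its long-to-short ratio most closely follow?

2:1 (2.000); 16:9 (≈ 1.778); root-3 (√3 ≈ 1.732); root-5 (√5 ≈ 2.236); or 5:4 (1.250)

Ratio = 3621 / 1853 ≈ 1.954.
Distances: 2:1 2.000 (Δ 0.046); 16:9 1.778 (Δ 0.176); root-3 1.732 (Δ 0.222); root-5 2.236 (Δ 0.282); 5:4 1.250 (Δ 0.704).

2:1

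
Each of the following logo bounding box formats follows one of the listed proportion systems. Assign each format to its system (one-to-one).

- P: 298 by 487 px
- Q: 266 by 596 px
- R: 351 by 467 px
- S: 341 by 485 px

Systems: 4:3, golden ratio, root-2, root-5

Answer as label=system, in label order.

Ratios: P ≈ 1.634; Q ≈ 2.241; R ≈ 1.330; S ≈ 1.422.
Targets: 4:3 ≈ 1.333; golden ratio ≈ 1.618; root-2 ≈ 1.414; root-5 ≈ 2.236.

P=golden ratio, Q=root-5, R=4:3, S=root-2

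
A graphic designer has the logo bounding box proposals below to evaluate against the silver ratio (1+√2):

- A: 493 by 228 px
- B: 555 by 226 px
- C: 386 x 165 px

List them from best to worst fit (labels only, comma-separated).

A: 493/228 ≈ 2.162 → |2.162 − 2.414| = 0.252
B: 555/226 ≈ 2.456 → |2.456 − 2.414| = 0.042
C: 386/165 ≈ 2.339 → |2.339 − 2.414| = 0.075

B, C, A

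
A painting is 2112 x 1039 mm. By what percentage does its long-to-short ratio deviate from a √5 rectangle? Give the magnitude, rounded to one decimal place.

9.1%

Ratio = 2112 / 1039 ≈ 2.0327.
Ideal root-5 ≈ 2.2361. |2.0327 − 2.2361| / 2.2361 ≈ 9.10% → 9.1%.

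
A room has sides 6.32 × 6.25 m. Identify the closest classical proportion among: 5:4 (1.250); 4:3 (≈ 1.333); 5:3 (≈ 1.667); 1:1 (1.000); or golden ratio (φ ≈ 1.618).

Ratio = 6.32 / 6.25 ≈ 1.011.
Distances: 5:4 1.250 (Δ 0.239); 4:3 1.333 (Δ 0.322); 5:3 1.667 (Δ 0.656); 1:1 1.000 (Δ 0.011); golden ratio 1.618 (Δ 0.607).

1:1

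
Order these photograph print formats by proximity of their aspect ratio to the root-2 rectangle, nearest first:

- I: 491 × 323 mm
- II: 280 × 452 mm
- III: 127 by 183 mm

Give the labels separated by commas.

III, I, II

I: 491/323 ≈ 1.520 → |1.520 − 1.414| = 0.106
II: 452/280 ≈ 1.614 → |1.614 − 1.414| = 0.200
III: 183/127 ≈ 1.441 → |1.441 − 1.414| = 0.027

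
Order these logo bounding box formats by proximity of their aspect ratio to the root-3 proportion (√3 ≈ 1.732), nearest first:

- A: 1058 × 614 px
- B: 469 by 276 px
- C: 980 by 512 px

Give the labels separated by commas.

Ratios: A = 1058 / 614 ≈ 1.723; B = 469 / 276 ≈ 1.699; C = 980 / 512 ≈ 1.914.
|Δ from 1.732|: A 0.009; B 0.033; C 0.182.

A, B, C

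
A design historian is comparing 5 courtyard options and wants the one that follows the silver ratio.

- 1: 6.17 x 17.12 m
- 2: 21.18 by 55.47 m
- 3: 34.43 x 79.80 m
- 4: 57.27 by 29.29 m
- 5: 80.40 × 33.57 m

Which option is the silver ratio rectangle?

Ratios (long/short): 1 ≈ 2.775; 2 ≈ 2.619; 3 ≈ 2.318; 4 ≈ 1.955; 5 ≈ 2.395.
silver ratio ≈ 2.414; option 5 is nearest (Δ 0.019).

5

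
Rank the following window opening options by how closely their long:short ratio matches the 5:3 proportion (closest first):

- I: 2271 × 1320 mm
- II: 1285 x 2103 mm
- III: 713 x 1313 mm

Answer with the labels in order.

II, I, III

I: 2271/1320 ≈ 1.720 → |1.720 − 1.667| = 0.053
II: 2103/1285 ≈ 1.637 → |1.637 − 1.667| = 0.030
III: 1313/713 ≈ 1.842 → |1.842 − 1.667| = 0.175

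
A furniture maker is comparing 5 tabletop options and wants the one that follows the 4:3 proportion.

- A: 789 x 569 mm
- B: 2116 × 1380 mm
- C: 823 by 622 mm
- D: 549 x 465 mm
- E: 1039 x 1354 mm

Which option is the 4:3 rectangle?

Ratios (long/short): A ≈ 1.387; B ≈ 1.533; C ≈ 1.323; D ≈ 1.181; E ≈ 1.303.
4:3 ≈ 1.333; option C is nearest (Δ 0.010).

C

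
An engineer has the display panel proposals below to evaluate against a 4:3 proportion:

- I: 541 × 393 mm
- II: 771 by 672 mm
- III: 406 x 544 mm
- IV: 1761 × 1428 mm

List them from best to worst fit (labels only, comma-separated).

I: 541/393 ≈ 1.377 → |1.377 − 1.333| = 0.044
II: 771/672 ≈ 1.147 → |1.147 − 1.333| = 0.186
III: 544/406 ≈ 1.340 → |1.340 − 1.333| = 0.007
IV: 1761/1428 ≈ 1.233 → |1.233 − 1.333| = 0.100

III, I, IV, II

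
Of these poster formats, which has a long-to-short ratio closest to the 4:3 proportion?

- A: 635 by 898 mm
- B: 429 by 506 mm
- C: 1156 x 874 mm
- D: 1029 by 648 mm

C

Target 4:3 ≈ 1.333.
A: 1.414 (Δ0.081)  B: 1.179 (Δ0.154)  C: 1.323 (Δ0.010)  D: 1.588 (Δ0.255)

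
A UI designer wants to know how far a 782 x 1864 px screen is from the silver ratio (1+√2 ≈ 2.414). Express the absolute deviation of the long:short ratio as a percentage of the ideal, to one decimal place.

1.3%

Ratio = 1864 / 782 ≈ 2.3836.
Ideal silver ratio ≈ 2.4142. |2.3836 − 2.4142| / 2.4142 ≈ 1.27% → 1.3%.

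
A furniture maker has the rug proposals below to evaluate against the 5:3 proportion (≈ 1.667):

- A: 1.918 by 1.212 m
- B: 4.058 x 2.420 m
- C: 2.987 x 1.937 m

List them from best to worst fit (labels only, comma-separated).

B, A, C

A: 1.918/1.212 ≈ 1.583 → |1.583 − 1.667| = 0.084
B: 4.058/2.420 ≈ 1.677 → |1.677 − 1.667| = 0.010
C: 2.987/1.937 ≈ 1.542 → |1.542 − 1.667| = 0.125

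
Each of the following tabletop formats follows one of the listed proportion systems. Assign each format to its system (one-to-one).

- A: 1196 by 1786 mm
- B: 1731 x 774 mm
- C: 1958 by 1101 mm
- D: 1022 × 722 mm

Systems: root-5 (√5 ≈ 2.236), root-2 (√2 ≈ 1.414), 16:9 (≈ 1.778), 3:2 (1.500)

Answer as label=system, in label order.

Ratios: A ≈ 1.493; B ≈ 2.236; C ≈ 1.778; D ≈ 1.416.
Targets: root-5 ≈ 2.236; root-2 ≈ 1.414; 16:9 ≈ 1.778; 3:2 ≈ 1.500.

A=3:2, B=root-5, C=16:9, D=root-2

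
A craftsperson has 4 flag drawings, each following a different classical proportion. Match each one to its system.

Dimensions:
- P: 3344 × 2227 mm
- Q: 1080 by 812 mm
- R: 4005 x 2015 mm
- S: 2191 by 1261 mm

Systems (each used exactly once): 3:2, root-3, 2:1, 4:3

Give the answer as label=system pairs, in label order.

P=3:2, Q=4:3, R=2:1, S=root-3

P = 3344/2227 ≈ 1.502 → 3:2 (1.500)
Q = 1080/812 ≈ 1.330 → 4:3 (1.333)
R = 4005/2015 ≈ 1.988 → 2:1 (2.000)
S = 2191/1261 ≈ 1.738 → root-3 (1.732)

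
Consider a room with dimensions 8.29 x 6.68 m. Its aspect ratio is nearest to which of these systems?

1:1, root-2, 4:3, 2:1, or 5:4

5:4

Ratio = 8.29 / 6.68 ≈ 1.241.
Distances: 1:1 1.000 (Δ 0.241); root-2 1.414 (Δ 0.173); 4:3 1.333 (Δ 0.092); 2:1 2.000 (Δ 0.759); 5:4 1.250 (Δ 0.009).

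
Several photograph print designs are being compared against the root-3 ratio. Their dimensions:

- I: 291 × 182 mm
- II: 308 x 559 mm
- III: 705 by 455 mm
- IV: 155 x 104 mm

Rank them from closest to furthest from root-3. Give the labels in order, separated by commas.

Ratios: I = 291 / 182 ≈ 1.599; II = 559 / 308 ≈ 1.815; III = 705 / 455 ≈ 1.549; IV = 155 / 104 ≈ 1.490.
|Δ from 1.732|: I 0.133; II 0.083; III 0.183; IV 0.242.

II, I, III, IV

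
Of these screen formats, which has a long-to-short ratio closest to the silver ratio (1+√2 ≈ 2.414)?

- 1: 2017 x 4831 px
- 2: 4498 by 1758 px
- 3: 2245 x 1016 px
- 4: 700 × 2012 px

Target silver ratio ≈ 2.414.
1: 2.395 (Δ0.019)  2: 2.559 (Δ0.145)  3: 2.210 (Δ0.204)  4: 2.874 (Δ0.460)

1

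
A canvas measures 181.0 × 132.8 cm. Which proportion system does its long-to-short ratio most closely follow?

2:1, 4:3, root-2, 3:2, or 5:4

181.0/132.8 ≈ 1.363. Nearest candidates are 4:3 (1.333, off by 0.030) and root-2 (1.414, off by 0.051).

4:3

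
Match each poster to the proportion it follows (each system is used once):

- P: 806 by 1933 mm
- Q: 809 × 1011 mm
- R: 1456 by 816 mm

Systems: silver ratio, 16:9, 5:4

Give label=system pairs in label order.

P=silver ratio, Q=5:4, R=16:9

P = 1933/806 ≈ 2.398 → silver ratio (2.414)
Q = 1011/809 ≈ 1.250 → 5:4 (1.250)
R = 1456/816 ≈ 1.784 → 16:9 (1.778)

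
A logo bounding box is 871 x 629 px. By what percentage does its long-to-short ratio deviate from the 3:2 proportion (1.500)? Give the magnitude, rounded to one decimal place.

Ratio = 871 / 629 ≈ 1.3847.
Ideal 3:2 = 1.5000. |1.3847 − 1.5000| / 1.5000 ≈ 7.69% → 7.7%.

7.7%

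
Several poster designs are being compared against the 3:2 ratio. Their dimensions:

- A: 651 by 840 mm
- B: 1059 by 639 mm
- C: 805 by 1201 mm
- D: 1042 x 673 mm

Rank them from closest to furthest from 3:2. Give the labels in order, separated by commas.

C, D, B, A

Ratios: A = 840 / 651 ≈ 1.290; B = 1059 / 639 ≈ 1.657; C = 1201 / 805 ≈ 1.492; D = 1042 / 673 ≈ 1.548.
|Δ from 1.500|: A 0.210; B 0.157; C 0.008; D 0.048.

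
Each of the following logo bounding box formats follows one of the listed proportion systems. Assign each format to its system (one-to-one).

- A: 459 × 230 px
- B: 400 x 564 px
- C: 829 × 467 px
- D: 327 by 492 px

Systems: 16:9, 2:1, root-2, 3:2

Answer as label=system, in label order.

A = 459/230 ≈ 1.996 → 2:1 (2.000)
B = 564/400 ≈ 1.410 → root-2 (1.414)
C = 829/467 ≈ 1.775 → 16:9 (1.778)
D = 492/327 ≈ 1.505 → 3:2 (1.500)

A=2:1, B=root-2, C=16:9, D=3:2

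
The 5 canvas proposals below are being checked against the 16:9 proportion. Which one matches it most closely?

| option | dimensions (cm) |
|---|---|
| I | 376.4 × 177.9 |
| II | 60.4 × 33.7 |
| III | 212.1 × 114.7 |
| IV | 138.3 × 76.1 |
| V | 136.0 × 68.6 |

II

Ratios (long/short): I ≈ 2.116; II ≈ 1.792; III ≈ 1.849; IV ≈ 1.817; V ≈ 1.983.
16:9 ≈ 1.778; option II is nearest (Δ 0.014).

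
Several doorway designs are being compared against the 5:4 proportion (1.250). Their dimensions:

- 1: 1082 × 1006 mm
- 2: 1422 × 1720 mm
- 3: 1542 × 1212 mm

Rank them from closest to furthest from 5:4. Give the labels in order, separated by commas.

1: 1082/1006 ≈ 1.076 → |1.076 − 1.250| = 0.174
2: 1720/1422 ≈ 1.210 → |1.210 − 1.250| = 0.040
3: 1542/1212 ≈ 1.272 → |1.272 − 1.250| = 0.022

3, 2, 1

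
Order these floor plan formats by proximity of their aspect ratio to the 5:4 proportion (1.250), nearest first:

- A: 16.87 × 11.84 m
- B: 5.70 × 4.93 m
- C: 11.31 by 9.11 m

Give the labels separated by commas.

A: 16.87/11.84 ≈ 1.425 → |1.425 − 1.250| = 0.175
B: 5.70/4.93 ≈ 1.156 → |1.156 − 1.250| = 0.094
C: 11.31/9.11 ≈ 1.241 → |1.241 − 1.250| = 0.009

C, B, A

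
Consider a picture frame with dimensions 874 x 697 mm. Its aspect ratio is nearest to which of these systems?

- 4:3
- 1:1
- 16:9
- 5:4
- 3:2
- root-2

5:4

Ratio = 874 / 697 ≈ 1.254.
Distances: 4:3 1.333 (Δ 0.079); 1:1 1.000 (Δ 0.254); 16:9 1.778 (Δ 0.524); 5:4 1.250 (Δ 0.004); 3:2 1.500 (Δ 0.246); root-2 1.414 (Δ 0.160).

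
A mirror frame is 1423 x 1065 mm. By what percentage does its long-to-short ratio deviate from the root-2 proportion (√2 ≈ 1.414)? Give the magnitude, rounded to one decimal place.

Ratio = 1423 / 1065 ≈ 1.3362.
Ideal root-2 ≈ 1.4142. |1.3362 − 1.4142| / 1.4142 ≈ 5.52% → 5.5%.

5.5%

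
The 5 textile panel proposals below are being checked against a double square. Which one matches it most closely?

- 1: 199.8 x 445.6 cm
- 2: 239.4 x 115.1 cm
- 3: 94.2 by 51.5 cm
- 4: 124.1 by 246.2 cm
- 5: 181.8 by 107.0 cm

4

Target 2:1 ≈ 2.000.
1: 2.230 (Δ0.230)  2: 2.080 (Δ0.080)  3: 1.829 (Δ0.171)  4: 1.984 (Δ0.016)  5: 1.699 (Δ0.301)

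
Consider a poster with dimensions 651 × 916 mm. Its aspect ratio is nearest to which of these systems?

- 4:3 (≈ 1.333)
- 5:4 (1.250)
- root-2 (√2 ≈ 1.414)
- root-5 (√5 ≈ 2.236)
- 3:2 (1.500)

916/651 ≈ 1.407. Nearest candidates are root-2 (1.414, off by 0.007) and 4:3 (1.333, off by 0.074).

root-2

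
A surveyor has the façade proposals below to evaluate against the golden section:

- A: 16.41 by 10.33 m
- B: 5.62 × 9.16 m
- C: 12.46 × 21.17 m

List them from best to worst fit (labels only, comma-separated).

B, A, C

A: 16.41/10.33 ≈ 1.589 → |1.589 − 1.618| = 0.029
B: 9.16/5.62 ≈ 1.630 → |1.630 − 1.618| = 0.012
C: 21.17/12.46 ≈ 1.699 → |1.699 − 1.618| = 0.081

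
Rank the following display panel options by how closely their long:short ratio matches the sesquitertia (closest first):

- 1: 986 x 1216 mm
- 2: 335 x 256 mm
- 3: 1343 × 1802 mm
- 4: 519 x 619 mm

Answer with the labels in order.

3, 2, 1, 4

Ratios: 1 = 1216 / 986 ≈ 1.233; 2 = 335 / 256 ≈ 1.309; 3 = 1802 / 1343 ≈ 1.342; 4 = 619 / 519 ≈ 1.193.
|Δ from 1.333|: 1 0.100; 2 0.024; 3 0.009; 4 0.140.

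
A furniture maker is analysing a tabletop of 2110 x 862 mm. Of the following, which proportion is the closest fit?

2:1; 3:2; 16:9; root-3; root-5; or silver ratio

Ratio = 2110 / 862 ≈ 2.448.
Distances: 2:1 2.000 (Δ 0.448); 3:2 1.500 (Δ 0.948); 16:9 1.778 (Δ 0.670); root-3 1.732 (Δ 0.716); root-5 2.236 (Δ 0.212); silver ratio 2.414 (Δ 0.034).

silver ratio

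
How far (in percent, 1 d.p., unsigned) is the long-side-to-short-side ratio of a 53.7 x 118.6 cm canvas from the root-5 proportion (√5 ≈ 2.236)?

1.2%

Ratio = 118.6 / 53.7 ≈ 2.2086.
Ideal root-5 ≈ 2.2361. |2.2086 − 2.2361| / 2.2361 ≈ 1.23% → 1.2%.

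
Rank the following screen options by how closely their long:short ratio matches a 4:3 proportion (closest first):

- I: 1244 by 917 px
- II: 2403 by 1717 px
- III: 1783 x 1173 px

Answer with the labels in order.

I: 1244/917 ≈ 1.357 → |1.357 − 1.333| = 0.024
II: 2403/1717 ≈ 1.400 → |1.400 − 1.333| = 0.067
III: 1783/1173 ≈ 1.520 → |1.520 − 1.333| = 0.187

I, II, III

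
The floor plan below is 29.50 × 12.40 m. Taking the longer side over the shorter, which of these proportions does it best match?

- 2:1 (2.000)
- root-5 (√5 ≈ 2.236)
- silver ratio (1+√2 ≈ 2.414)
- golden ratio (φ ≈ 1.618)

29.50/12.40 ≈ 2.379. Nearest candidates are silver ratio (2.414, off by 0.035) and root-5 (2.236, off by 0.143).

silver ratio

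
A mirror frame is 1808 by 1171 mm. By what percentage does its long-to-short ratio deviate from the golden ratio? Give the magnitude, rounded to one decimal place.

4.6%

Ratio = 1808 / 1171 ≈ 1.5440.
Ideal golden ratio ≈ 1.6180. |1.5440 − 1.6180| / 1.6180 ≈ 4.57% → 4.6%.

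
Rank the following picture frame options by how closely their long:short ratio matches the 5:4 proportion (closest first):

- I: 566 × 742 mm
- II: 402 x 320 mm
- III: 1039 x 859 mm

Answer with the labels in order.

I: 742/566 ≈ 1.311 → |1.311 − 1.250| = 0.061
II: 402/320 ≈ 1.256 → |1.256 − 1.250| = 0.006
III: 1039/859 ≈ 1.210 → |1.210 − 1.250| = 0.040

II, III, I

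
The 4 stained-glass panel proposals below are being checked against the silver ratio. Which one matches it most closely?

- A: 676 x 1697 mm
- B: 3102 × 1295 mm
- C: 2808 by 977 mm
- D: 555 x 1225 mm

Ratios (long/short): A ≈ 2.510; B ≈ 2.395; C ≈ 2.874; D ≈ 2.207.
silver ratio ≈ 2.414; option B is nearest (Δ 0.019).

B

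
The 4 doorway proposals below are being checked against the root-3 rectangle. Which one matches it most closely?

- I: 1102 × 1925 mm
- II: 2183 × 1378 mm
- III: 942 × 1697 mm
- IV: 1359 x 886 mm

Ratios (long/short): I ≈ 1.747; II ≈ 1.584; III ≈ 1.801; IV ≈ 1.534.
root-3 ≈ 1.732; option I is nearest (Δ 0.015).

I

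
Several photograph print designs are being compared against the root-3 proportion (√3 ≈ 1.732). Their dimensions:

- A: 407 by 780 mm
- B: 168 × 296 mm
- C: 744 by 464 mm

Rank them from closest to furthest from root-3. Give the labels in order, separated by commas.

A: 780/407 ≈ 1.916 → |1.916 − 1.732| = 0.184
B: 296/168 ≈ 1.762 → |1.762 − 1.732| = 0.030
C: 744/464 ≈ 1.603 → |1.603 − 1.732| = 0.129

B, C, A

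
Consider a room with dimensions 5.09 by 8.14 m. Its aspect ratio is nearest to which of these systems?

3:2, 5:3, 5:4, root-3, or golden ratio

golden ratio

Ratio = 8.14 / 5.09 ≈ 1.599.
Distances: 3:2 1.500 (Δ 0.099); 5:3 1.667 (Δ 0.068); 5:4 1.250 (Δ 0.349); root-3 1.732 (Δ 0.133); golden ratio 1.618 (Δ 0.019).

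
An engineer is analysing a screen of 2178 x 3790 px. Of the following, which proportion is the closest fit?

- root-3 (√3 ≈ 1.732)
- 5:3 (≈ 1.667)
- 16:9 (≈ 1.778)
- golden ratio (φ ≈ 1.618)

Ratio = 3790 / 2178 ≈ 1.740.
Distances: root-3 1.732 (Δ 0.008); 5:3 1.667 (Δ 0.073); 16:9 1.778 (Δ 0.038); golden ratio 1.618 (Δ 0.122).

root-3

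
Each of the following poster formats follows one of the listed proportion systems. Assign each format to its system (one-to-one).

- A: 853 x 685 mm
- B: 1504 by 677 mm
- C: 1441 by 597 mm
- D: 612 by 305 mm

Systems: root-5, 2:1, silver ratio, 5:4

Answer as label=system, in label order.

A=5:4, B=root-5, C=silver ratio, D=2:1

A = 853/685 ≈ 1.245 → 5:4 (1.250)
B = 1504/677 ≈ 2.222 → root-5 (2.236)
C = 1441/597 ≈ 2.414 → silver ratio (2.414)
D = 612/305 ≈ 2.007 → 2:1 (2.000)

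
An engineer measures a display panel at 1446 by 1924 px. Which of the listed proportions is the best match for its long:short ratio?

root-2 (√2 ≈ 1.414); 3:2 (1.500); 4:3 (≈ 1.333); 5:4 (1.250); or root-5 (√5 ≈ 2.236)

1924/1446 ≈ 1.331. Nearest candidates are 4:3 (1.333, off by 0.002) and 5:4 (1.250, off by 0.081).

4:3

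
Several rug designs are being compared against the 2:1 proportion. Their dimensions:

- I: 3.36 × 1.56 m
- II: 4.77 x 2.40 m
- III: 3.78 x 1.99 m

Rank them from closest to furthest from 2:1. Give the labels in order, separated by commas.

Ratios: I = 3.36 / 1.56 ≈ 2.154; II = 4.77 / 2.40 ≈ 1.987; III = 3.78 / 1.99 ≈ 1.899.
|Δ from 2.000|: I 0.154; II 0.013; III 0.101.

II, III, I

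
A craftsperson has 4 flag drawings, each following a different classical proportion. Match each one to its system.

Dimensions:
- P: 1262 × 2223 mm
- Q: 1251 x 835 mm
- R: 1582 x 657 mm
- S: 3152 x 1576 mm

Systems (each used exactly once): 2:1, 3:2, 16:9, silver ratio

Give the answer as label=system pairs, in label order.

P=16:9, Q=3:2, R=silver ratio, S=2:1

Ratios: P ≈ 1.761; Q ≈ 1.498; R ≈ 2.408; S ≈ 2.000.
Targets: 2:1 ≈ 2.000; 3:2 ≈ 1.500; 16:9 ≈ 1.778; silver ratio ≈ 2.414.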